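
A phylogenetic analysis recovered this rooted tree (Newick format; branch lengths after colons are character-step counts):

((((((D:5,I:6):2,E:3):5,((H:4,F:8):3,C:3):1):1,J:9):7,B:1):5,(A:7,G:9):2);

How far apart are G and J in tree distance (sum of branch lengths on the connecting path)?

The path runs G → … → MRCA → … → J; the MRCA is the root of the tree.
Branch lengths along that path: 9 + 2 + 5 + 7 + 9 = 32.

32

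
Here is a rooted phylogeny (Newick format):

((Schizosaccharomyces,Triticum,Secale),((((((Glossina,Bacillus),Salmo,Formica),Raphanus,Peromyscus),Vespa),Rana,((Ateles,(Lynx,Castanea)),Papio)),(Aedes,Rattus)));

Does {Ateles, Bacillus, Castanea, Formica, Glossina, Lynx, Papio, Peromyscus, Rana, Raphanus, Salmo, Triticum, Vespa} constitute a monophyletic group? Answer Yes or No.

The MRCA of the listed taxa is the root, so the smallest clade containing them is the whole tree.
That clade also contains Aedes, Rattus, Schizosaccharomyces, Secale, which are not in the proposed group, so the group is not monophyletic.

No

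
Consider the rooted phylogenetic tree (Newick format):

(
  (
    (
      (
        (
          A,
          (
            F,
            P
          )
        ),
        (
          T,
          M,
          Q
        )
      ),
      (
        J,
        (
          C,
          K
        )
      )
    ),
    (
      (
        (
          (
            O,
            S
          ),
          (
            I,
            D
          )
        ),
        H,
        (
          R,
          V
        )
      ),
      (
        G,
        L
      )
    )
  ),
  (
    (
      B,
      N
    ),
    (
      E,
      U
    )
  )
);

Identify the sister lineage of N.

N attaches to the tree at the node subtending (B,N).
The other lineage descending from that same node — the sister group — is the single tip B.

B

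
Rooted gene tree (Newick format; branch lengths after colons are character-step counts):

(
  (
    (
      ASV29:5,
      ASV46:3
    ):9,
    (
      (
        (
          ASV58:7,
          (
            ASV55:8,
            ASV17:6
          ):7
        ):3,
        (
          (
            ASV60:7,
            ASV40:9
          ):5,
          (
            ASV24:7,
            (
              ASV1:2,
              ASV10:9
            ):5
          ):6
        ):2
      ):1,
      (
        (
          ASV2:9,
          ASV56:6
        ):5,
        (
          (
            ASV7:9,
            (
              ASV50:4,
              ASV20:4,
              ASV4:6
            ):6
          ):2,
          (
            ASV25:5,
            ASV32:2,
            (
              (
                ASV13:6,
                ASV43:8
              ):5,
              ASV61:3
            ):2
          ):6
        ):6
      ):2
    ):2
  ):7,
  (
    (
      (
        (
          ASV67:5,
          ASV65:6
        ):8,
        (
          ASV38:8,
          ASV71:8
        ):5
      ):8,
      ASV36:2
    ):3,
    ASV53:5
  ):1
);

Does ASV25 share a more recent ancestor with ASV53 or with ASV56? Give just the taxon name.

The MRCA of ASV25 and ASV56 subtends ((ASV2,ASV56),((ASV7,(ASV50,ASV20,ASV4)),(ASV25,ASV32,((ASV13,ASV43),ASV61)))) (11 taxa).
The MRCA of ASV25 and ASV53 is the root, subtending the entire tree (27 taxa).
The first is nested inside the second, so ASV25 shares a more recent common ancestor with ASV56.

ASV56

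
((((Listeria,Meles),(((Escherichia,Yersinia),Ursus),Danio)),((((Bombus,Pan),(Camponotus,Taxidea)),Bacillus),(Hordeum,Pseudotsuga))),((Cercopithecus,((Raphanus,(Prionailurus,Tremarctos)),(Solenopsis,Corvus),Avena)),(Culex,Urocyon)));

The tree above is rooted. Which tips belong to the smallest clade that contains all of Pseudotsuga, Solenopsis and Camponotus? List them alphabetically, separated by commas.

Avena, Bacillus, Bombus, Camponotus, Cercopithecus, Corvus, Culex, Danio, Escherichia, Hordeum, Listeria, Meles, Pan, Prionailurus, Pseudotsuga, Raphanus, Solenopsis, Taxidea, Tremarctos, Urocyon, Ursus, Yersinia

Tracing Pseudotsuga: it sits inside (Hordeum,Pseudotsuga).
Tracing Solenopsis: it sits inside (Solenopsis,Corvus).
Tracing Camponotus: it sits inside (Camponotus,Taxidea).
The smallest clade enclosing all 3 is the whole tree (their MRCA is the root), so the answer is all 22 tips in alphabetical order.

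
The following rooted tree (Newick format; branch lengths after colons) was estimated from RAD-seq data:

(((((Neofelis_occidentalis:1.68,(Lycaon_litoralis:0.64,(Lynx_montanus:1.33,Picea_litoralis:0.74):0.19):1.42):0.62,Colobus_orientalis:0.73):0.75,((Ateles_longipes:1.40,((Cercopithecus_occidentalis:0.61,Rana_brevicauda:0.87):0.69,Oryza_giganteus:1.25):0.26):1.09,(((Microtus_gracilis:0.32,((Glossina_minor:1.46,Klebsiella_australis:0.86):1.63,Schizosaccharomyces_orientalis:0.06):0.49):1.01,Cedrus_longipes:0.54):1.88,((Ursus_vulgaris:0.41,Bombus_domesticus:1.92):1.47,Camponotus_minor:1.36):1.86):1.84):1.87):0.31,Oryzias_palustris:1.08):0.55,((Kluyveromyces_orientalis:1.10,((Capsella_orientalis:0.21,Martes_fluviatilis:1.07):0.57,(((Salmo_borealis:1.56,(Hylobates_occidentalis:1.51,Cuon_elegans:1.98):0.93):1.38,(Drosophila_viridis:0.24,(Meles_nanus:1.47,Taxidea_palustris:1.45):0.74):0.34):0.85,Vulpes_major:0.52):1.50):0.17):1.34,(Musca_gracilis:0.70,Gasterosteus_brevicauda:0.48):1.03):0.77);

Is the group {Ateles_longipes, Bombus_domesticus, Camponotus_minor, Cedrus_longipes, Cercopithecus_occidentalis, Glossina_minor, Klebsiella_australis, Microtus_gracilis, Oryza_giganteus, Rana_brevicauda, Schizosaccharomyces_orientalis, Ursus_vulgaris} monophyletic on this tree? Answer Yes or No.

Yes

The most recent common ancestor of these taxa subtends ((Ateles_longipes,((Cercopithecus_occidentalis,Rana_brevicauda),Oryza_giganteus)),(((Microtus_gracilis,((Glossina_minor,Klebsiella_australis),Schizosaccharomyces_orientalis)),Cedrus_longipes),((Ursus_vulgaris,Bombus_domesticus),Camponotus_minor))).
That clade has exactly 12 tips — every listed taxon and nothing else — so the group is monophyletic.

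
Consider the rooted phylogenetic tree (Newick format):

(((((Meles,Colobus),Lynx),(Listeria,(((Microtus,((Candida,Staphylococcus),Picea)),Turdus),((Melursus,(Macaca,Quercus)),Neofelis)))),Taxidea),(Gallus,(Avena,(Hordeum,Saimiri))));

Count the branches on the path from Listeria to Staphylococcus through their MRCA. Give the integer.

The MRCA of Listeria and Staphylococcus is the node subtending (Listeria,(((Microtus,((Candida,Staphylococcus),Picea)),Turdus),((Melursus,(Macaca,Quercus)),Neofelis))).
From Listeria up to that node: 1 branch. From Staphylococcus up to the same node: 6 branches. Total: 1 + 6 = 7.

7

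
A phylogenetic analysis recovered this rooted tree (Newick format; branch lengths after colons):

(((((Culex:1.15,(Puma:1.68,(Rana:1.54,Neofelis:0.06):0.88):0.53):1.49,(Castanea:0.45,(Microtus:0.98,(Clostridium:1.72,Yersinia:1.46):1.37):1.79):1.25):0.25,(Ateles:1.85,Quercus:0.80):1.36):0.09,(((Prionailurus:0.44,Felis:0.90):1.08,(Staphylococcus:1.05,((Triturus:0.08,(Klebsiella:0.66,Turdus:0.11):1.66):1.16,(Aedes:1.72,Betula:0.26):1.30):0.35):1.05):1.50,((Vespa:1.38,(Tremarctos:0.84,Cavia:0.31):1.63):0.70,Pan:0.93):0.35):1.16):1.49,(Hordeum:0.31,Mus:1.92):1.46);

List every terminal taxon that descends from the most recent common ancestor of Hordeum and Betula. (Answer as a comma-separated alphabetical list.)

Aedes, Ateles, Betula, Castanea, Cavia, Clostridium, Culex, Felis, Hordeum, Klebsiella, Microtus, Mus, Neofelis, Pan, Prionailurus, Puma, Quercus, Rana, Staphylococcus, Tremarctos, Triturus, Turdus, Vespa, Yersinia

Tracing Hordeum: it sits inside (Hordeum,Mus).
Tracing Betula: it sits inside (Aedes,Betula).
The smallest clade enclosing both is the whole tree (their MRCA is the root), so the answer is all 24 tips in alphabetical order.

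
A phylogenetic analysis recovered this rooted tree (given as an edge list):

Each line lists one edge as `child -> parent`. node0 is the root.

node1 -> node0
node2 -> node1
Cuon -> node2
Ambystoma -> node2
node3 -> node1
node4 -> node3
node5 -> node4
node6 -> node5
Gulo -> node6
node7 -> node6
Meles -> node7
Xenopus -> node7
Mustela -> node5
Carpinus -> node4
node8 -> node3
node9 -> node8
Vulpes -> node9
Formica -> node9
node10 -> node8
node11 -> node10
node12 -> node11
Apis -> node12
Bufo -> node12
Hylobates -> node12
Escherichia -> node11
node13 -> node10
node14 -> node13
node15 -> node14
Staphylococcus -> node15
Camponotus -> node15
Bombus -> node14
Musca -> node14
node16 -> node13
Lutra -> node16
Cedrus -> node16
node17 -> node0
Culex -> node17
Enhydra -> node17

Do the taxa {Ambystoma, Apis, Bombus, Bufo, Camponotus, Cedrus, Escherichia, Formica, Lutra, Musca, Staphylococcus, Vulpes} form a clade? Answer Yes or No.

The MRCA of the listed taxa subtends ((Cuon,Ambystoma),((((Gulo,(Meles,Xenopus)),Mustela),Carpinus),((Vulpes,Formica),(((Apis,Bufo,Hylobates),Escherichia),(((Staphylococcus,Camponotus),Bombus,Musca),(Lutra,Cedrus)))))).
That clade also contains Carpinus, Cuon, Gulo, Hylobates, Meles, Mustela, Xenopus, which are not in the proposed group, so the group is not monophyletic.

No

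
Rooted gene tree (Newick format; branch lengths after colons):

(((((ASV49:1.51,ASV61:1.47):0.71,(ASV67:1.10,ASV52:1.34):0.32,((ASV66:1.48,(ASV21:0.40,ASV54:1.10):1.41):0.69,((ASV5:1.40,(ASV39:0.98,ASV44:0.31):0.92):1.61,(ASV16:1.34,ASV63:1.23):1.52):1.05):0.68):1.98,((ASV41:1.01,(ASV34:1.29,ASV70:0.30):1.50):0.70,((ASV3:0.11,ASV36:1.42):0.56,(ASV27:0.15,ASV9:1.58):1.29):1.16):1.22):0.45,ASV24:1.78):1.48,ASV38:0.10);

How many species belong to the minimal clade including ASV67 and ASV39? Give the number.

12

The MRCA of ASV67 and ASV39 is the node subtending ((ASV49,ASV61),(ASV67,ASV52),((ASV66,(ASV21,ASV54)),((ASV5,(ASV39,ASV44)),(ASV16,ASV63)))).
That clade contains 12 terminal taxa: ASV16, ASV21, ASV39, ASV44, ASV49, ASV5, ASV52, ASV54, ASV61, ASV63, ASV66, ASV67.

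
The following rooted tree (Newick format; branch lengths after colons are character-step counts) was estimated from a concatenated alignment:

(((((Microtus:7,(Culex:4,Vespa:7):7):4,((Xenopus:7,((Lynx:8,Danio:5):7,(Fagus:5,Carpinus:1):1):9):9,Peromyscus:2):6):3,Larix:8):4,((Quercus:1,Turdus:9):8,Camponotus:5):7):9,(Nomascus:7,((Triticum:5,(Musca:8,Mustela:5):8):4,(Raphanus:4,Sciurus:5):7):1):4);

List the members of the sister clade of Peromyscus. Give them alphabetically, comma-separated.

Carpinus, Danio, Fagus, Lynx, Xenopus

Peromyscus attaches to the tree at the node subtending ((Xenopus,((Lynx,Danio),(Fagus,Carpinus))),Peromyscus).
The other lineage descending from that same node — the sister group — is (Xenopus,((Lynx,Danio),(Fagus,Carpinus))); its 5 tips in alphabetical order are the answer.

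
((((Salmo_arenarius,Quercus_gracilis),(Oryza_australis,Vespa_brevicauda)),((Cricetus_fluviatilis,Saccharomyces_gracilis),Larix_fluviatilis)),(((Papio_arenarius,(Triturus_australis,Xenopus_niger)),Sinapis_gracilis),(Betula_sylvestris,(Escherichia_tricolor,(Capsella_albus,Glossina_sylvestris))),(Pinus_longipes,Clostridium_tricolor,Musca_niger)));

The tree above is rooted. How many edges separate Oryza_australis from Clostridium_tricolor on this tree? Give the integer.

The MRCA of Oryza_australis and Clostridium_tricolor is the root of the tree.
From Oryza_australis up to that node: 4 branches. From Clostridium_tricolor up to the same node: 3 branches. Total: 4 + 3 = 7.

7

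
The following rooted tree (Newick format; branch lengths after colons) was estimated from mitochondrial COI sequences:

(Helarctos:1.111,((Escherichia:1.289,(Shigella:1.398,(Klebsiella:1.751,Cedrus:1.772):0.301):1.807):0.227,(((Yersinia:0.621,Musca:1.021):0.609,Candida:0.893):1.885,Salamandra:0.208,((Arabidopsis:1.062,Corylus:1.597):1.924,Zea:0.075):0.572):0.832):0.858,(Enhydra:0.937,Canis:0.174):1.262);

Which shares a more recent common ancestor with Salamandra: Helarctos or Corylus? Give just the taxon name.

The MRCA of Salamandra and Corylus subtends (((Yersinia,Musca),Candida),Salamandra,((Arabidopsis,Corylus),Zea)) (7 taxa).
The MRCA of Salamandra and Helarctos is the root, subtending the entire tree (14 taxa).
The first is nested inside the second, so Salamandra shares a more recent common ancestor with Corylus.

Corylus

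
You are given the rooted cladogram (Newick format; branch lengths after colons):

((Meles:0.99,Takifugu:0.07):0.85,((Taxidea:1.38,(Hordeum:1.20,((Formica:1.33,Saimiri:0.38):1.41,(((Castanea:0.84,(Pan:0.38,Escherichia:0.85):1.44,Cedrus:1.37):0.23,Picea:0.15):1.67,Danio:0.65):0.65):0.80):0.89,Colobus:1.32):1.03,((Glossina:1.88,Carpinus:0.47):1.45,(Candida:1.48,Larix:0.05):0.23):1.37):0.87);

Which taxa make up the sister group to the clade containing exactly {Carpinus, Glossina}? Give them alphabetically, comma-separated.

The clade containing exactly {Carpinus, Glossina} attaches to the tree at the node subtending ((Glossina,Carpinus),(Candida,Larix)).
The other lineage descending from that same node — the sister group — is (Candida,Larix); its 2 tips in alphabetical order are the answer.

Candida, Larix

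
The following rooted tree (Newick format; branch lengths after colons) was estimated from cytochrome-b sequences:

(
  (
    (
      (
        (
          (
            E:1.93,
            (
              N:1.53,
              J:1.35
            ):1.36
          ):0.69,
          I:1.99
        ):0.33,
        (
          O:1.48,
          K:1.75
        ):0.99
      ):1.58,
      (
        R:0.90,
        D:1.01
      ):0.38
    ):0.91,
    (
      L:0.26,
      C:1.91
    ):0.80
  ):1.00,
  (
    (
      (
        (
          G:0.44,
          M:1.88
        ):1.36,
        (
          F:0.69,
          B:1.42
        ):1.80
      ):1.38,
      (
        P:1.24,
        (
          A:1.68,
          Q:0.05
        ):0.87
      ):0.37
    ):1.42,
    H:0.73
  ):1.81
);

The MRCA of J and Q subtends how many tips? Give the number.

18

The MRCA of J and Q is the root, so the clade is the entire tree.
That clade contains 18 terminal taxa: A, B, C, D, E, F, G, H, I, J, K, L, M, N, O, P, Q, R.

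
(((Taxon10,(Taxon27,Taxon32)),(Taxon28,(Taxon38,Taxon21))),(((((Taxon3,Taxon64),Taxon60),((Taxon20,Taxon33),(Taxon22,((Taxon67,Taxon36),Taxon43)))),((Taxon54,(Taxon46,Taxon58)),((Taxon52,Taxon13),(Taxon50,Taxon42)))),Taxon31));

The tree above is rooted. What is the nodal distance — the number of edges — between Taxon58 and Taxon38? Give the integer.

The MRCA of Taxon58 and Taxon38 is the root of the tree.
From Taxon58 up to that node: 6 branches. From Taxon38 up to the same node: 4 branches. Total: 6 + 4 = 10.

10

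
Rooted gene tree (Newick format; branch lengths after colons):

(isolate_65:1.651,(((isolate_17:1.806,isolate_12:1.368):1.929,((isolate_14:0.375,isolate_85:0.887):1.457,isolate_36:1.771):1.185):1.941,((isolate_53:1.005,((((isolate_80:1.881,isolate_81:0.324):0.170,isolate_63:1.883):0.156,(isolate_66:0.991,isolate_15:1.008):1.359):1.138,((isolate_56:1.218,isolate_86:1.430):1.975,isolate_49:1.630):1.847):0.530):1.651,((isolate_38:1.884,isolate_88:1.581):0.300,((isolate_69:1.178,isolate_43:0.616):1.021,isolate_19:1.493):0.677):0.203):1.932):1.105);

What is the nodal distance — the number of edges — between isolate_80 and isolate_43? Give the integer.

The MRCA of isolate_80 and isolate_43 is the node subtending ((isolate_53,((((isolate_80,isolate_81),isolate_63),(isolate_66,isolate_15)),((isolate_56,isolate_86),isolate_49))),((isolate_38,isolate_88),((isolate_69,isolate_43),isolate_19))).
From isolate_80 up to that node: 6 branches. From isolate_43 up to the same node: 4 branches. Total: 6 + 4 = 10.

10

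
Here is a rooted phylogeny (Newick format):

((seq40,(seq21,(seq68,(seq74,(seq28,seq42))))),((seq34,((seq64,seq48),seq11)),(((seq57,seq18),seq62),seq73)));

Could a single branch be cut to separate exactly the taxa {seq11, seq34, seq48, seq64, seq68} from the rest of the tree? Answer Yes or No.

The MRCA of the listed taxa is the root, so the smallest clade containing them is the whole tree.
That clade also contains seq18, seq21, seq28, seq40, seq42, seq57, seq62, seq73, seq74, which are not in the proposed group, so the group is not monophyletic.

No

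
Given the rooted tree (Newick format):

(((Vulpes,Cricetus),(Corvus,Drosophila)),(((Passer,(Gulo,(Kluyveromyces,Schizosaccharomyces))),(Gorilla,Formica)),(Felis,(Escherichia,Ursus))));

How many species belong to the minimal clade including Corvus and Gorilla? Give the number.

13

The MRCA of Corvus and Gorilla is the root, so the clade is the entire tree.
That clade contains 13 terminal taxa: Corvus, Cricetus, Drosophila, Escherichia, Felis, Formica, Gorilla, Gulo, Kluyveromyces, Passer, Schizosaccharomyces, Ursus, Vulpes.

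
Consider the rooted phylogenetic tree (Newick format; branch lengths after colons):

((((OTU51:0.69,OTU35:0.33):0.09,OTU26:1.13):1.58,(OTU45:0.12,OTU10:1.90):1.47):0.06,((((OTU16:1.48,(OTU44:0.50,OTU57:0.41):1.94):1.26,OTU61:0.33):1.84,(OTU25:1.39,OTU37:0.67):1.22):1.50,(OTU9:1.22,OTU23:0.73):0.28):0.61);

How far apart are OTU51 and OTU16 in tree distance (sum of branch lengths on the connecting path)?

The path runs OTU51 → … → MRCA → … → OTU16; the MRCA is the root of the tree.
Branch lengths along that path: 0.69 + 0.09 + 1.58 + 0.06 + 0.61 + 1.50 + 1.84 + 1.26 + 1.48 = 9.11.

9.11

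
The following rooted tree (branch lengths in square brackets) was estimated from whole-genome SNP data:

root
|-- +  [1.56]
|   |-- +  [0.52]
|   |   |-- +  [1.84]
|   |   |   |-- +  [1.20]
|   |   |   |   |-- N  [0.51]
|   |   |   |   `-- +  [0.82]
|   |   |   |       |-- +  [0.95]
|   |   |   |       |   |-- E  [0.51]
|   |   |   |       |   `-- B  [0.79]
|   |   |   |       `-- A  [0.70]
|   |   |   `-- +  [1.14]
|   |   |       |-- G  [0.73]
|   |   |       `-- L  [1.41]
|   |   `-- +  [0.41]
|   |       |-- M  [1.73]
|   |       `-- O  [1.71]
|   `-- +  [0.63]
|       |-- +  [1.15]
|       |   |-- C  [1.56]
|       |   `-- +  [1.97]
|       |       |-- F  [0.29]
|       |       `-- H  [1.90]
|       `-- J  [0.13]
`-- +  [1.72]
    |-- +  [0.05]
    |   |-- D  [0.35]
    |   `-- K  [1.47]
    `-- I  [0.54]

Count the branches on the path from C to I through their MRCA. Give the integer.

The MRCA of C and I is the root of the tree.
From C up to that node: 4 branches. From I up to the same node: 2 branches. Total: 4 + 2 = 6.

6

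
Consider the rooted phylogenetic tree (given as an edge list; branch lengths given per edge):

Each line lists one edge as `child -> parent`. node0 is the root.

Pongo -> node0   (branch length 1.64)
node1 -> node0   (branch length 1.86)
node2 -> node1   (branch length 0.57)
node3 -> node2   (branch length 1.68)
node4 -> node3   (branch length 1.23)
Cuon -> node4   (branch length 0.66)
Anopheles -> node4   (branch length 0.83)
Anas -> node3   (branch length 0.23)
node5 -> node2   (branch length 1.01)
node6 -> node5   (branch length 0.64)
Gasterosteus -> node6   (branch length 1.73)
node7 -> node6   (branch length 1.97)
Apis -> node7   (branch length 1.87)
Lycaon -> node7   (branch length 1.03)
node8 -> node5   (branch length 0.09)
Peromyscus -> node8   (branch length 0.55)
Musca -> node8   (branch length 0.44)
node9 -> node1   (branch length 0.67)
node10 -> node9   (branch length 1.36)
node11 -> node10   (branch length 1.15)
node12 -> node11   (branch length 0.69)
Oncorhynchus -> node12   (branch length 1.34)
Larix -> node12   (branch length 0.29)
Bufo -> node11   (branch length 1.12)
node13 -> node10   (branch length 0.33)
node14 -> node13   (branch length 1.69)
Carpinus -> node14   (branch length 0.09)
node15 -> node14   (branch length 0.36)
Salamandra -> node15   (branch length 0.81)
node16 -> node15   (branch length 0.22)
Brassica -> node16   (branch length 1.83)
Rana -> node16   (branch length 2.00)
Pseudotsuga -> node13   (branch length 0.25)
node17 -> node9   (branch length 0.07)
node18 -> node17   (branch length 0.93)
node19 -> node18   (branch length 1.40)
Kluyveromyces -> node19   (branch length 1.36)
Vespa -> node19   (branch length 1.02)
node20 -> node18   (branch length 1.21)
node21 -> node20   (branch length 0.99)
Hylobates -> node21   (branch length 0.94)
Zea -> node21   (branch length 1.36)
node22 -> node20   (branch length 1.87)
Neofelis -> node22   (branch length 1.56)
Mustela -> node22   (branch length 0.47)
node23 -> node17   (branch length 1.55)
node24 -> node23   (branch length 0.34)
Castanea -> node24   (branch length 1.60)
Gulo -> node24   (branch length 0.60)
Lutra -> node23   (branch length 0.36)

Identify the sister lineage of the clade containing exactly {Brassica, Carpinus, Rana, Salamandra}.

Pseudotsuga

The clade containing exactly {Brassica, Carpinus, Rana, Salamandra} attaches to the tree at the node subtending ((Carpinus,(Salamandra,(Brassica,Rana))),Pseudotsuga).
The other lineage descending from that same node — the sister group — is the single tip Pseudotsuga.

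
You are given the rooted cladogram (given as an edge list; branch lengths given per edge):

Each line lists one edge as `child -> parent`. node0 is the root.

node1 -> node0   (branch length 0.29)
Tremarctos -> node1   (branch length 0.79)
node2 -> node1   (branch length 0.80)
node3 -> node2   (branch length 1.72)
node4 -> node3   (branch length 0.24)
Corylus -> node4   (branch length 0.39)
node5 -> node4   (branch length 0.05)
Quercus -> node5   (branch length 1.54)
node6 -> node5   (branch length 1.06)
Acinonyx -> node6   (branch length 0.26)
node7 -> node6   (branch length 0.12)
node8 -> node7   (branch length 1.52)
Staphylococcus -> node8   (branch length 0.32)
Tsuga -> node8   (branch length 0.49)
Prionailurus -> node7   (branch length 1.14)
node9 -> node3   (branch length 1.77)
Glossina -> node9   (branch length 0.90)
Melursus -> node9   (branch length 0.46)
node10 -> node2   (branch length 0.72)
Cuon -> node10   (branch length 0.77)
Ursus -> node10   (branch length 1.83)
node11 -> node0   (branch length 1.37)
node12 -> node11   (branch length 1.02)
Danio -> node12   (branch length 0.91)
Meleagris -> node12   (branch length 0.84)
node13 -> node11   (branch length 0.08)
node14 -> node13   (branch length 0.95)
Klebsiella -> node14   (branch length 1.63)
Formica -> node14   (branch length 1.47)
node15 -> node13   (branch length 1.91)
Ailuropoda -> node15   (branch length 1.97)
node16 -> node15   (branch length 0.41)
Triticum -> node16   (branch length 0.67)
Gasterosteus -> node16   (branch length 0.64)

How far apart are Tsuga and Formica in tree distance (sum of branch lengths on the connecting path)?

10.16

The path runs Tsuga → … → MRCA → … → Formica; the MRCA is the root of the tree.
Branch lengths along that path: 0.49 + 1.52 + 0.12 + 1.06 + 0.05 + 0.24 + 1.72 + 0.80 + 0.29 + 1.37 + 0.08 + 0.95 + 1.47 = 10.16.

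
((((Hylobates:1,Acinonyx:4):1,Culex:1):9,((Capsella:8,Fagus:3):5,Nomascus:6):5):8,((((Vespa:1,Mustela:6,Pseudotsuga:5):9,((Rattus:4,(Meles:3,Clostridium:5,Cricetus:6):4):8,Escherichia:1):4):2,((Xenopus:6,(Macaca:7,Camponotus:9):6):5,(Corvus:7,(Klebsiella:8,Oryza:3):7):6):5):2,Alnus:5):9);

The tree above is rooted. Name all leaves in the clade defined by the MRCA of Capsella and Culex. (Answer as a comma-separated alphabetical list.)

Tracing Capsella: it sits inside (Capsella,Fagus).
Tracing Culex: it sits inside ((Hylobates,Acinonyx),Culex).
The smallest clade enclosing both is (((Hylobates,Acinonyx),Culex),((Capsella,Fagus),Nomascus)); the answer is its 6 terminal taxa in alphabetical order.

Acinonyx, Capsella, Culex, Fagus, Hylobates, Nomascus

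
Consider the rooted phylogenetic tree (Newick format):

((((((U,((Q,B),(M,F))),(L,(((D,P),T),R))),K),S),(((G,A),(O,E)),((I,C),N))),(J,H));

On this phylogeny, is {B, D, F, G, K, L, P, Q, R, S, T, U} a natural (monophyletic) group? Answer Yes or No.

No

The MRCA of the listed taxa subtends (((((U,((Q,B),(M,F))),(L,(((D,P),T),R))),K),S),(((G,A),(O,E)),((I,C),N))).
That clade also contains A, C, E, I, M, N, O, which are not in the proposed group, so the group is not monophyletic.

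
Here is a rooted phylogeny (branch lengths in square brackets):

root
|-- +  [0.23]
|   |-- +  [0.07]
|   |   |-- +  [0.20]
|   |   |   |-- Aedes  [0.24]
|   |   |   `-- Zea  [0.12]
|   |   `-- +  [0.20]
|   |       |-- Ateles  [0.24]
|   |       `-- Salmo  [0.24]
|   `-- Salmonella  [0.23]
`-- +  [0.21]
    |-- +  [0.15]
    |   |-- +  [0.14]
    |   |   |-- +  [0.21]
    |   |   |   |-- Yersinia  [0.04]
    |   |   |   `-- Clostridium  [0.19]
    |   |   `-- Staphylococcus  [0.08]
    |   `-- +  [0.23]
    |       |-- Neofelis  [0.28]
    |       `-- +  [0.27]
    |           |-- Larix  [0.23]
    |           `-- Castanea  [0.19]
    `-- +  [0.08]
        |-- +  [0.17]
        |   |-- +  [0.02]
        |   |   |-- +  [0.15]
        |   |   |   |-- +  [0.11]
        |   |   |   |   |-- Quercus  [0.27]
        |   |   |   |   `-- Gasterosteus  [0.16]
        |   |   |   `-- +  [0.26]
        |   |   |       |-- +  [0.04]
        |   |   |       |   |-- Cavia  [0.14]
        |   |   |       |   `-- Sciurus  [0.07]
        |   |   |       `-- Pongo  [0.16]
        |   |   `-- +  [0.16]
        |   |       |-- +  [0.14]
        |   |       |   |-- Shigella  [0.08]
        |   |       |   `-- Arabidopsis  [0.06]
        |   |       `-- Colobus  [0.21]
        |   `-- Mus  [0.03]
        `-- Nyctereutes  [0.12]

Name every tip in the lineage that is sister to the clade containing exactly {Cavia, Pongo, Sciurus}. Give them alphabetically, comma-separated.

Gasterosteus, Quercus

The clade containing exactly {Cavia, Pongo, Sciurus} attaches to the tree at the node subtending ((Quercus,Gasterosteus),((Cavia,Sciurus),Pongo)).
The other lineage descending from that same node — the sister group — is (Quercus,Gasterosteus); its 2 tips in alphabetical order are the answer.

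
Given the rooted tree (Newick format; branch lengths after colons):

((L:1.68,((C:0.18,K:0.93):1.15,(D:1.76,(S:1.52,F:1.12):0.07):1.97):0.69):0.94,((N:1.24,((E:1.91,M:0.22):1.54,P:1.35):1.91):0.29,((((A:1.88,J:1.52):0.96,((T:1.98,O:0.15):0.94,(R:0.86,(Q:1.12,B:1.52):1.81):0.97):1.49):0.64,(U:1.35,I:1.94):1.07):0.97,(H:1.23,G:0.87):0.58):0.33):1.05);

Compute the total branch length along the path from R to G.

6.38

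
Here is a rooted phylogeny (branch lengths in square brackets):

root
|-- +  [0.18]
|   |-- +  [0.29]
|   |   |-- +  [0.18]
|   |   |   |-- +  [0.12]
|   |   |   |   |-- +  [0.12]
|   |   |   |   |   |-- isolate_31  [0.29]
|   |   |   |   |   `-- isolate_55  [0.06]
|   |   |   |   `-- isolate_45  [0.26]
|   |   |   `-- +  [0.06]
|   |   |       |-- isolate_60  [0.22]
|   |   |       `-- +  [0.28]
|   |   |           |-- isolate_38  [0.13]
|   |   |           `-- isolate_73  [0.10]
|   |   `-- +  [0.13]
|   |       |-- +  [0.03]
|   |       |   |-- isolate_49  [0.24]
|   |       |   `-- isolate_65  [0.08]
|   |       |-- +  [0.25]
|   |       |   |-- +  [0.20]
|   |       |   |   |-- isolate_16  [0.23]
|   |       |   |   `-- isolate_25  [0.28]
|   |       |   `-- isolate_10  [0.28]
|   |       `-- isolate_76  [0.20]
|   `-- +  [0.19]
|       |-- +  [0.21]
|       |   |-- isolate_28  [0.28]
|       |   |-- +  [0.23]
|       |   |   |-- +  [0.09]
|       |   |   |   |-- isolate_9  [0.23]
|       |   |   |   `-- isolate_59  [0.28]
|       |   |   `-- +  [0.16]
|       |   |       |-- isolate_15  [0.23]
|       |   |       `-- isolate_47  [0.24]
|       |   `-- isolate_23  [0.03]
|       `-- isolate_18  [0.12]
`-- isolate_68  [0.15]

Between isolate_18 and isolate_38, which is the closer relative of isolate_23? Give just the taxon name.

isolate_18

The MRCA of isolate_23 and isolate_18 subtends ((isolate_28,((isolate_9,isolate_59),(isolate_15,isolate_47)),isolate_23),isolate_18) (7 taxa).
The MRCA of isolate_23 and isolate_38 subtends (((((isolate_31,isolate_55),isolate_45),(isolate_60,(isolate_38,isolate_73))),((isolate_49,isolate_65),((isolate_16,isolate_25),isolate_10),isolate_76)),((isolate_28,((isolate_9,isolate_59),(isolate_15,isolate_47)),isolate_23),isolate_18)) (19 taxa).
The first is nested inside the second, so isolate_23 shares a more recent common ancestor with isolate_18.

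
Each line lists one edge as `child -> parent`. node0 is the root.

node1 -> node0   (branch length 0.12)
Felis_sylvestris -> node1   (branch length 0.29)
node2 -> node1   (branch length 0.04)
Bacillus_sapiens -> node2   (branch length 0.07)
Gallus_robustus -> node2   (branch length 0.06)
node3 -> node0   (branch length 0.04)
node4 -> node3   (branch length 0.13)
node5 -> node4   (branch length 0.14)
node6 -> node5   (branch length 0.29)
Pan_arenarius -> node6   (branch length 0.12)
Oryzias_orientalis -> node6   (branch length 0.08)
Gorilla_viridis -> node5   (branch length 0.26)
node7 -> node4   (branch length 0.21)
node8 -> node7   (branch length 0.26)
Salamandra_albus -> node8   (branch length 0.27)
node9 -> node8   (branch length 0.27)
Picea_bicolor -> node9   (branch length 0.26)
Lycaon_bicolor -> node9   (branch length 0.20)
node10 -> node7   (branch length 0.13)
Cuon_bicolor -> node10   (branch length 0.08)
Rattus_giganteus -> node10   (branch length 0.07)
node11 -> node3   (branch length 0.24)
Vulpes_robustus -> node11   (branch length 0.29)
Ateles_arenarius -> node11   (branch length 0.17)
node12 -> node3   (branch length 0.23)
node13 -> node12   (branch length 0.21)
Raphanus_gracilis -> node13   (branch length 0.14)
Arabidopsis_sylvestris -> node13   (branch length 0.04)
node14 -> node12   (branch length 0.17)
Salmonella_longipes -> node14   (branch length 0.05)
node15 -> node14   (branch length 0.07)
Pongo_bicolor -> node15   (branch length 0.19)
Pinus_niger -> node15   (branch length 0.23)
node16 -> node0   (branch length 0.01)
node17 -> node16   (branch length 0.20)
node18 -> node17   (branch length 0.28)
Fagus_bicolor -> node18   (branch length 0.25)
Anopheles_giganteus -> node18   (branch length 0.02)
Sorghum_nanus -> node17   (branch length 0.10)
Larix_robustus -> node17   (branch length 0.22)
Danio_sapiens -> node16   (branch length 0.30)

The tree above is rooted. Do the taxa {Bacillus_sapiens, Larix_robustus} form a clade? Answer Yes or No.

The MRCA of the listed taxa is the root, so the smallest clade containing them is the whole tree.
That clade also contains Anopheles_giganteus, Arabidopsis_sylvestris, Ateles_arenarius, Cuon_bicolor, Danio_sapiens, Fagus_bicolor, Felis_sylvestris, Gallus_robustus, Gorilla_viridis, Lycaon_bicolor, Oryzias_orientalis, Pan_arenarius, Picea_bicolor, Pinus_niger, Pongo_bicolor, Raphanus_gracilis, Rattus_giganteus, Salamandra_albus, Salmonella_longipes, Sorghum_nanus, Vulpes_robustus, which are not in the proposed group, so the group is not monophyletic.

No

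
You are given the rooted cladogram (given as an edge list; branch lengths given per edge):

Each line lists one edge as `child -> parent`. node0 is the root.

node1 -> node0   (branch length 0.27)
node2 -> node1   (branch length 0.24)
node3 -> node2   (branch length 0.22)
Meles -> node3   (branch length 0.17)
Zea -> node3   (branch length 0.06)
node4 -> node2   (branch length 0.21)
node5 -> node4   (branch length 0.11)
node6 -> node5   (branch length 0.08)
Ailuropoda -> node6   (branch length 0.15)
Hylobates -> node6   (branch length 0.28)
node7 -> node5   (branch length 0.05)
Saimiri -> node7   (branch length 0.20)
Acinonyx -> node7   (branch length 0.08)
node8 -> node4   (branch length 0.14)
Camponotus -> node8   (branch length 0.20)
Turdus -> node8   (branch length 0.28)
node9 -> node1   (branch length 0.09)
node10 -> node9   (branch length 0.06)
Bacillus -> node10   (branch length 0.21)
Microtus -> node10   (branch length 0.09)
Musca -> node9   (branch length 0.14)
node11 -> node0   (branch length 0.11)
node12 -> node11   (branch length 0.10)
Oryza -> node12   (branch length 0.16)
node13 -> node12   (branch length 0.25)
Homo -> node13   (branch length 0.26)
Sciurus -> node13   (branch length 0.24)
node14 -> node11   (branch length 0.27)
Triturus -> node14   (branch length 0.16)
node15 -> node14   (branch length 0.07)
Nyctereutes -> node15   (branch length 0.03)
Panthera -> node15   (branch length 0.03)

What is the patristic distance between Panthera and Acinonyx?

The path runs Panthera → … → MRCA → … → Acinonyx; the MRCA is the root of the tree.
Branch lengths along that path: 0.03 + 0.07 + 0.27 + 0.11 + 0.27 + 0.24 + 0.21 + 0.11 + 0.05 + 0.08 = 1.44.

1.44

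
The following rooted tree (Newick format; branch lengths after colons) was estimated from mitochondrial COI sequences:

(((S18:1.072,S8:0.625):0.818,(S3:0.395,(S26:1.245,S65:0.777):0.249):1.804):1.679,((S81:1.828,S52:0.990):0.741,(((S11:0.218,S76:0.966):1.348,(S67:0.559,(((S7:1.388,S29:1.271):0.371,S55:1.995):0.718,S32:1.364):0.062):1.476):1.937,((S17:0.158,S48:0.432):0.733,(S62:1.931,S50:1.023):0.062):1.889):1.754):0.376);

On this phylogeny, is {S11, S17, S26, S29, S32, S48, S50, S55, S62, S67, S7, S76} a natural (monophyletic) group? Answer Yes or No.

No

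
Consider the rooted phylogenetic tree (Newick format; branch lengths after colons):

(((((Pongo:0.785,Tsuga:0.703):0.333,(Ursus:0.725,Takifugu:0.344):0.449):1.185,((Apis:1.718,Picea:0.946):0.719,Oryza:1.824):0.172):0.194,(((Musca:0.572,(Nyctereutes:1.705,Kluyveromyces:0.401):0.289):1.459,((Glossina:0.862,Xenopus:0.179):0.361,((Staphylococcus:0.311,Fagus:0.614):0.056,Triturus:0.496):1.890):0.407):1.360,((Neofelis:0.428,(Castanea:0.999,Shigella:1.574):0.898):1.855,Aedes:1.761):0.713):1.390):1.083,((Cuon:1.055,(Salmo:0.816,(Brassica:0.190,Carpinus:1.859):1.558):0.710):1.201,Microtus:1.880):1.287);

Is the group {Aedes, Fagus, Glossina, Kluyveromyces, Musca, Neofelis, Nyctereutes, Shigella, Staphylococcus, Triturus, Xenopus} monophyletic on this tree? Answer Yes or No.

The MRCA of the listed taxa subtends (((Musca,(Nyctereutes,Kluyveromyces)),((Glossina,Xenopus),((Staphylococcus,Fagus),Triturus))),((Neofelis,(Castanea,Shigella)),Aedes)).
That clade also contains Castanea, which is not in the proposed group, so the group is not monophyletic.

No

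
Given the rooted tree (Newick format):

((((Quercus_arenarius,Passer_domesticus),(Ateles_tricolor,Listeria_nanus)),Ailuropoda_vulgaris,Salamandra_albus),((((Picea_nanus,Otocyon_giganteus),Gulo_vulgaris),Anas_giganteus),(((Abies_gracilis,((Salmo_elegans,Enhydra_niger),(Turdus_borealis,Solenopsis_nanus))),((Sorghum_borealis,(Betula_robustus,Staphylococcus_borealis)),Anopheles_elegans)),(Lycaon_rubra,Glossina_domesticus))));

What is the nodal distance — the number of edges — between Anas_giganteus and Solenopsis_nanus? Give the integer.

8

The MRCA of Anas_giganteus and Solenopsis_nanus is the node subtending ((((Picea_nanus,Otocyon_giganteus),Gulo_vulgaris),Anas_giganteus),(((Abies_gracilis,((Salmo_elegans,Enhydra_niger),(Turdus_borealis,Solenopsis_nanus))),((Sorghum_borealis,(Betula_robustus,Staphylococcus_borealis)),Anopheles_elegans)),(Lycaon_rubra,Glossina_domesticus))).
From Anas_giganteus up to that node: 2 branches. From Solenopsis_nanus up to the same node: 6 branches. Total: 2 + 6 = 8.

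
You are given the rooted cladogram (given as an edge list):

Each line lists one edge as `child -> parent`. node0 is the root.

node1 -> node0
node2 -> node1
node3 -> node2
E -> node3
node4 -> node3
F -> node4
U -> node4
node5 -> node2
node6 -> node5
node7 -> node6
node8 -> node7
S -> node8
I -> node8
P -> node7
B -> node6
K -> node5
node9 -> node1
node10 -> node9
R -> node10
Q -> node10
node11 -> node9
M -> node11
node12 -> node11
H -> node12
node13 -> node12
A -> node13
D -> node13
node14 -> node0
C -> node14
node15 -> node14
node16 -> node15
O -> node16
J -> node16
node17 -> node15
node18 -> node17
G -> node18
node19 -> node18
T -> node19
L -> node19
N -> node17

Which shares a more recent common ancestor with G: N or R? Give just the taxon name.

The MRCA of G and N subtends ((G,(T,L)),N) (4 taxa).
The MRCA of G and R is the root, subtending the entire tree (21 taxa).
The first is nested inside the second, so G shares a more recent common ancestor with N.

N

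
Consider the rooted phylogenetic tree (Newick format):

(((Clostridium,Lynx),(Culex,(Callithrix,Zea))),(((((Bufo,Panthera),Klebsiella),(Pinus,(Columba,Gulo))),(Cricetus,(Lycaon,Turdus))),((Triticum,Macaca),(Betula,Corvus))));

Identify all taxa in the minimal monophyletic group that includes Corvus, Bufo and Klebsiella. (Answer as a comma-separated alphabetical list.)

Tracing Corvus: it sits inside (Betula,Corvus).
Tracing Bufo: it sits inside (Bufo,Panthera).
Tracing Klebsiella: it sits inside ((Bufo,Panthera),Klebsiella).
The smallest clade enclosing all 3 is (((((Bufo,Panthera),Klebsiella),(Pinus,(Columba,Gulo))),(Cricetus,(Lycaon,Turdus))),((Triticum,Macaca),(Betula,Corvus))); the answer is its 13 terminal taxa in alphabetical order.

Betula, Bufo, Columba, Corvus, Cricetus, Gulo, Klebsiella, Lycaon, Macaca, Panthera, Pinus, Triticum, Turdus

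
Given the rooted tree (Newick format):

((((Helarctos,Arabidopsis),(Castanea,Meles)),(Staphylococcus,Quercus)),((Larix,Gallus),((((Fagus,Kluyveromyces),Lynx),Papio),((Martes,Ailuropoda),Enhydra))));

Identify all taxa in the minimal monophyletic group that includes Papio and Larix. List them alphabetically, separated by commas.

Ailuropoda, Enhydra, Fagus, Gallus, Kluyveromyces, Larix, Lynx, Martes, Papio

Tracing Papio: it sits inside (((Fagus,Kluyveromyces),Lynx),Papio).
Tracing Larix: it sits inside (Larix,Gallus).
The smallest clade enclosing both is ((Larix,Gallus),((((Fagus,Kluyveromyces),Lynx),Papio),((Martes,Ailuropoda),Enhydra))); the answer is its 9 terminal taxa in alphabetical order.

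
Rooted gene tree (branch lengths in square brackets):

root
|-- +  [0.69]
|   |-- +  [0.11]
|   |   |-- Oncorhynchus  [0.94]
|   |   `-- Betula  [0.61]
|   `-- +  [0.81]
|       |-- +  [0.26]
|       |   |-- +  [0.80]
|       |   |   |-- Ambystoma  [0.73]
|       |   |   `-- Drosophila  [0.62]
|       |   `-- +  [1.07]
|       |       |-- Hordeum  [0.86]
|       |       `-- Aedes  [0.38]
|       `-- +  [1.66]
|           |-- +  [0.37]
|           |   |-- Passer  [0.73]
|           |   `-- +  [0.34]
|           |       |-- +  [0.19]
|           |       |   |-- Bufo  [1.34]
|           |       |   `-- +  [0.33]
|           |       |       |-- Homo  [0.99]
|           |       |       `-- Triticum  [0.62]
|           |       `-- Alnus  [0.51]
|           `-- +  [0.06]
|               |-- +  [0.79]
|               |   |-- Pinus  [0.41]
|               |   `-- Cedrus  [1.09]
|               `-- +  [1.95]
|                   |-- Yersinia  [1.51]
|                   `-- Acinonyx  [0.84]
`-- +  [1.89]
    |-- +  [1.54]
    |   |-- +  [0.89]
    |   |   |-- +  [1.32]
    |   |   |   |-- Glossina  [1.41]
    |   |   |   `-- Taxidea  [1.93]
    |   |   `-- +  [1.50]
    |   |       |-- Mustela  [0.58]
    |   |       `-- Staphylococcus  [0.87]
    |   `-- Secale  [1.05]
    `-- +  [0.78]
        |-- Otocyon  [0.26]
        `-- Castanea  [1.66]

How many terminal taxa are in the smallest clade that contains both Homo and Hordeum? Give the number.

13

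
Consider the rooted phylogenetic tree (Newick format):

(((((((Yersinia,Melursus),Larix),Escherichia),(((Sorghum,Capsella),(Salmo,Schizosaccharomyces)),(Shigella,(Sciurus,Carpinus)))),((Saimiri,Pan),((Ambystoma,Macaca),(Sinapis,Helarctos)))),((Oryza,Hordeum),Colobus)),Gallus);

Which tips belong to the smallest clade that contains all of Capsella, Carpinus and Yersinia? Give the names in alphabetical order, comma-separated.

Capsella, Carpinus, Escherichia, Larix, Melursus, Salmo, Schizosaccharomyces, Sciurus, Shigella, Sorghum, Yersinia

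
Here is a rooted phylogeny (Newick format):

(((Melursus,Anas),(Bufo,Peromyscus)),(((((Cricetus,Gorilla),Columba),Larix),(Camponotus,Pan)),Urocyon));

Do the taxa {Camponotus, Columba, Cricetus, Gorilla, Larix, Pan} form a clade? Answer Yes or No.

The most recent common ancestor of these taxa subtends ((((Cricetus,Gorilla),Columba),Larix),(Camponotus,Pan)).
That clade has exactly 6 tips — every listed taxon and nothing else — so the group is monophyletic.

Yes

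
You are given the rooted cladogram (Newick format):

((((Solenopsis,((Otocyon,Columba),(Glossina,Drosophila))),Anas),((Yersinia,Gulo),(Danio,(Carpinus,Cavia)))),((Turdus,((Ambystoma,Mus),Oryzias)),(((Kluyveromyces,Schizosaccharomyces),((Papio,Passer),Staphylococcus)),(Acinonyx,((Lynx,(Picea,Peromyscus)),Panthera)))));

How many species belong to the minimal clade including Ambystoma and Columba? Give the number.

The MRCA of Ambystoma and Columba is the root, so the clade is the entire tree.
That clade contains 25 terminal taxa: Acinonyx, Ambystoma, Anas, Carpinus, Cavia, Columba, Danio, Drosophila, Glossina, Gulo, Kluyveromyces, Lynx, Mus, Oryzias, Otocyon, Panthera, Papio, Passer, Peromyscus, Picea, Schizosaccharomyces, Solenopsis, Staphylococcus, Turdus, Yersinia.

25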